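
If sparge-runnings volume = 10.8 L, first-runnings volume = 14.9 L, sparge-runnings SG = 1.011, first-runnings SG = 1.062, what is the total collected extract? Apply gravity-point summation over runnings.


total = Σ (SG_i − 1)·1000·V_i
first = (1.062 − 1)·1000·14.9 = 923.8000
sparge = (1.011 − 1)·1000·10.8 = 118.8000
total = 923.8000 + 118.8000

1042.6000 gravity·L


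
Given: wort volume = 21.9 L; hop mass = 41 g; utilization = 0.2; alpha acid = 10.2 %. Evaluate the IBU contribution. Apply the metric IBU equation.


IBU = (α/100)·mass·U·1000 / V
IBU = (10.2/100)·41·0.2·1000 / 21.9

38.1918 IBU


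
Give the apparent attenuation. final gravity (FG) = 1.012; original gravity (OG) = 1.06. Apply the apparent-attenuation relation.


AA = (OG − FG)/(OG − 1) · 100
AA = (1.06 − 1.012)/(1.06 − 1) · 100

80.0000 %


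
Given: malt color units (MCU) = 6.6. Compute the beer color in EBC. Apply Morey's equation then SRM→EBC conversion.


SRM = 1.4922·MCU^0.6859;  EBC = SRM·1.97
SRM = 1.4922·6.6^0.6859 = 5.4444
EBC = 5.4444·1.97

10.7255 EBC


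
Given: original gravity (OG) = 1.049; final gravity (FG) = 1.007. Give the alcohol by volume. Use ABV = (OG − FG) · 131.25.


ABV = (1.049 − 1.007) · 131.25

5.5125 % ABV


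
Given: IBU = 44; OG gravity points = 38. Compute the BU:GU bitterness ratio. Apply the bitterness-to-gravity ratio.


BU:GU = IBU / OG_points
BU:GU = 44 / 38

1.1579


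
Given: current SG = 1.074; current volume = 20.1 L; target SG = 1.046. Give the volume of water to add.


V_water = V·((SG_curr − 1)/(SG_target − 1) − 1)
V_water = 20.1·((1.074 − 1)/(1.046 − 1) − 1)

12.2348 L


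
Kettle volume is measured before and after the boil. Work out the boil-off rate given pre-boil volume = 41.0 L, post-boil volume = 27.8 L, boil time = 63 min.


rate = (V_pre − V_post) / (t_min/60)
rate = (41.0 − 27.8) / (63/60)

12.5714 L/hr


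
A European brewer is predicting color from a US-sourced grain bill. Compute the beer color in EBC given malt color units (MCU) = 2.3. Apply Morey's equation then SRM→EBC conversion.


SRM = 1.4922·MCU^0.6859;  EBC = SRM·1.97
SRM = 1.4922·2.3^0.6859 = 2.6420
EBC = 2.6420·1.97

5.2048 EBC


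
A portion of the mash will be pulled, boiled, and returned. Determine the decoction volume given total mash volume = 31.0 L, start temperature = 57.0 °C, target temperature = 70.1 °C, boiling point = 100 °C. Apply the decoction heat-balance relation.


V_dec = V_total·(T_target − T_start)/(T_boil − T_start)
V_dec = 31.0·(70.1 − 57.0)/(100 − 57.0)

9.4442 L


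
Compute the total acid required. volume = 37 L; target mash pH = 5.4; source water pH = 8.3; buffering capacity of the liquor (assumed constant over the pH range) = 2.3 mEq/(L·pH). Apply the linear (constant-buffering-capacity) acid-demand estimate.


acid = buffering capacity · (pH_source − pH_target) · V
acid = 2.3 · (8.3 − 5.4) · 37

246.7900 mEq


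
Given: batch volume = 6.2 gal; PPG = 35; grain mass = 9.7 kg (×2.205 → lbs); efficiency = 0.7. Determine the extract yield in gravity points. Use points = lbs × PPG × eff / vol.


lbs = 9.7 × 2.205 = 21.3885
points = 21.3885 × 35 × 0.7 / 6.2

84.5191 points


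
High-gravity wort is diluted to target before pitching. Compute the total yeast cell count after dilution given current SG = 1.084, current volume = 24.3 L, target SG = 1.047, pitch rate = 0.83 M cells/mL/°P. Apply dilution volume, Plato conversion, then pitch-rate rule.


V_w = V·((SG_c−1)/(SG_t−1)−1);  °P = 259 − 259/SG_t;  cells = rate·(V+V_w)·°P
V_w = 24.3·((1.084−1)/(1.047−1)−1) = 19.1298
V_final = 24.3 + 19.1298 = 43.4298
°P = 259 − 259/1.047 = 11.6266
cells = 0.83·43.4298·11.6266

419.0991 billion cells


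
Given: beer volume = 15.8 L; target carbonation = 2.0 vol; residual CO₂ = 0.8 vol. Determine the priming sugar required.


sugar = (target − residual)·4.0·V
sugar = (2.0 − 0.8)·4.0·15.8

75.8400 g


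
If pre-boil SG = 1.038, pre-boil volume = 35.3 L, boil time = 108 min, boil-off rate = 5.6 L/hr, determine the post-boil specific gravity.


V_post = V_pre − rate·(t/60);  SG_post = 1 + (SG_pre−1)·V_pre/V_post
V_post = 35.3 − 5.6·(108/60) = 25.2200
SG_post = 1 + (1.038 − 1)·35.3/25.2200

1.0532


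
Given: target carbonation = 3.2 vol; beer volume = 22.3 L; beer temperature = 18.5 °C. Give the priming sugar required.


residual = 14.695·(0.01821 + 0.09011·e^(−0.04·T));  sugar = (target − residual)·4.0·V
residual = 14.695·(0.01821 + 0.09011·e^(−0.04·18.5)) = 0.8994
sugar = (3.2 − 0.8994)·4.0·22.3

205.2158 g


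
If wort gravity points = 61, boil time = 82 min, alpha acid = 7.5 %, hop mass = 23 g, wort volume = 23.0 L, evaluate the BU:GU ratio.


U = 1.65·0.000125^(GP/1000)·(1−e^(−0.04t))/4.15;  IBU = (α/100)·m·U·1000/V;  BU:GU = IBU/GP
U = 1.65·0.000125^(61/1000)·(1−e^(−0.04·82))/4.15 = 0.2212
IBU = (7.5/100)·23·0.2212·1000/23.0 = 16.5864
BU:GU = 16.5864/61

0.2719


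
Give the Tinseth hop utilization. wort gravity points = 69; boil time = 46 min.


U = 1.65·0.000125^(GP/1000) · (1 − e^(−0.04·t))/4.15
bigness = 1.65·0.000125^(69/1000) = 0.8875
boil_factor = (1 − e^(−0.04·46))/4.15 = 0.2027
U = 0.8875 · 0.2027

0.1799


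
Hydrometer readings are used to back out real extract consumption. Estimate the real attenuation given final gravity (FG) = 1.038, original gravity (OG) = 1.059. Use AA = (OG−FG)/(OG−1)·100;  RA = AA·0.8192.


AA = (1.059 − 1.038)/(1.059 − 1)·100 = 35.5932
RA = 35.5932·0.8192

29.1580 %


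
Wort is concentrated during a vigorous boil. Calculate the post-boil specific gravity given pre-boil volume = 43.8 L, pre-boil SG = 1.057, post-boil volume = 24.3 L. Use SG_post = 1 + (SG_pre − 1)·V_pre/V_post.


pts_pre = (1.057 − 1)·1000 = 57.0000
pts_post = 57.0000·43.8/24.3 = 102.7407
SG_post = 1 + 102.7407/1000

1.1027


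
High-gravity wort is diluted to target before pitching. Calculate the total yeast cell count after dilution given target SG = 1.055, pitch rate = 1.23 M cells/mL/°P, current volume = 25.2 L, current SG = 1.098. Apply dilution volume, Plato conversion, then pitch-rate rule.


V_w = V·((SG_c−1)/(SG_t−1)−1);  °P = 259 − 259/SG_t;  cells = rate·(V+V_w)·°P
V_w = 25.2·((1.098−1)/(1.055−1)−1) = 19.7018
V_final = 25.2 + 19.7018 = 44.9018
°P = 259 − 259/1.055 = 13.5024
cells = 1.23·44.9018·13.5024

745.7256 billion cells


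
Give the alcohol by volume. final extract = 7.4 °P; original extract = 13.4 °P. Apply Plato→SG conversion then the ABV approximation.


SG = 259/(259 − P);  ABV = (OG − FG)·131.25
OG = 259/(259 − 13.4) = 1.0546
FG = 259/(259 − 7.4) = 1.0294
ABV = (1.0546 − 1.0294)·131.25

3.3007 % ABV


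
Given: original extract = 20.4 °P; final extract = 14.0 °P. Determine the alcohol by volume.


SG = 259/(259 − P);  ABV = (OG − FG)·131.25
OG = 259/(259 − 20.4) = 1.0855
FG = 259/(259 − 14.0) = 1.0571
ABV = (1.0855 − 1.0571)·131.25

3.7217 % ABV


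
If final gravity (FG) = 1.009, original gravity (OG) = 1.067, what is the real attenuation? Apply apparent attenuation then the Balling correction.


AA = (OG−FG)/(OG−1)·100;  RA = AA·0.8192
AA = (1.067 − 1.009)/(1.067 − 1)·100 = 86.5672
RA = 86.5672·0.8192

70.9158 %


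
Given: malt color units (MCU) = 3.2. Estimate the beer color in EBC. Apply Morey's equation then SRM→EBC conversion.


SRM = 1.4922·MCU^0.6859;  EBC = SRM·1.97
SRM = 1.4922·3.2^0.6859 = 3.3137
EBC = 3.3137·1.97

6.5279 EBC


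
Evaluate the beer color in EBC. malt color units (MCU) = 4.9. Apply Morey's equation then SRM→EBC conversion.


SRM = 1.4922·MCU^0.6859;  EBC = SRM·1.97
SRM = 1.4922·4.9^0.6859 = 4.4385
EBC = 4.4385·1.97

8.7438 EBC


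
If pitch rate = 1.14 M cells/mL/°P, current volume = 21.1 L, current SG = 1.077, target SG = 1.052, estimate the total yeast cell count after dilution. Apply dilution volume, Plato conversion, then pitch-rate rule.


V_w = V·((SG_c−1)/(SG_t−1)−1);  °P = 259 − 259/SG_t;  cells = rate·(V+V_w)·°P
V_w = 21.1·((1.077−1)/(1.052−1)−1) = 10.1442
V_final = 21.1 + 10.1442 = 31.2442
°P = 259 − 259/1.052 = 12.8023
cells = 1.14·31.2442·12.8023

455.9971 billion cells


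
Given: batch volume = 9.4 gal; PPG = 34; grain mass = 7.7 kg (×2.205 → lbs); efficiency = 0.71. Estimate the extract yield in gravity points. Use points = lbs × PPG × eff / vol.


lbs = 7.7 × 2.205 = 16.9785
points = 16.9785 × 34 × 0.71 / 9.4

43.6022 points


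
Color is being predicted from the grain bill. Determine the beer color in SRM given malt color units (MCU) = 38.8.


SRM = 1.4922 · MCU^0.6859
SRM = 1.4922 · 38.8^0.6859

18.3488 SRM


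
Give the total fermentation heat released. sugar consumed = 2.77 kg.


Q = m_sugar · 590 kJ/kg
Q = 2.77 · 590

1634.3000 kJ


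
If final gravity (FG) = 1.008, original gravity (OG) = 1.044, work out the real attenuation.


AA = (OG−FG)/(OG−1)·100;  RA = AA·0.8192
AA = (1.044 − 1.008)/(1.044 − 1)·100 = 81.8182
RA = 81.8182·0.8192

67.0255 %


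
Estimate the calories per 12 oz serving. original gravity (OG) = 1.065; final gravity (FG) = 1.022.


ABW = (OG−FG)·131.25·0.79/FG;  °P = 259 − 259/SG (for OG→OE and FG→AE);  RE = 0.1808·OE + 0.8192·AE;  Cal = (6.9·ABW + 4·(RE−0.1))·FG·3.55
ABW = (1.065 − 1.022)·131.25·0.79/1.022 = 4.3626
OE = 259 − 259/1.065 = 15.8075 °P
AE = 259 − 259/1.022 = 5.5753 °P
RE = 0.1808·15.8075 + 0.8192·5.5753 = 7.4253 °P
Cal = (6.9·4.3626 + 4·(7.4253−0.1))·1.022·3.55

215.5204 kcal


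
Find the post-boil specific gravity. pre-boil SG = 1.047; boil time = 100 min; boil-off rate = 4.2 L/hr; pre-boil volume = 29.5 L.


V_post = V_pre − rate·(t/60);  SG_post = 1 + (SG_pre−1)·V_pre/V_post
V_post = 29.5 − 4.2·(100/60) = 22.5000
SG_post = 1 + (1.047 − 1)·29.5/22.5000

1.0616


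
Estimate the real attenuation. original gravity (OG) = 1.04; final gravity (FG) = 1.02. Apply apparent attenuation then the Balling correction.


AA = (OG−FG)/(OG−1)·100;  RA = AA·0.8192
AA = (1.04 − 1.02)/(1.04 − 1)·100 = 50.0000
RA = 50.0000·0.8192

40.9600 %


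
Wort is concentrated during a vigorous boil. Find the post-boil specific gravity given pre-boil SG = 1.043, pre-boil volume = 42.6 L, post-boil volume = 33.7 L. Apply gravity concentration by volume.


SG_post = 1 + (SG_pre − 1)·V_pre/V_post
pts_pre = (1.043 − 1)·1000 = 43.0000
pts_post = 43.0000·42.6/33.7 = 54.3561
SG_post = 1 + 54.3561/1000

1.0544


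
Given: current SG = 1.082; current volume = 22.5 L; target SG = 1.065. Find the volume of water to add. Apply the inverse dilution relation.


V_water = V·((SG_curr − 1)/(SG_target − 1) − 1)
V_water = 22.5·((1.082 − 1)/(1.065 − 1) − 1)

5.8846 L


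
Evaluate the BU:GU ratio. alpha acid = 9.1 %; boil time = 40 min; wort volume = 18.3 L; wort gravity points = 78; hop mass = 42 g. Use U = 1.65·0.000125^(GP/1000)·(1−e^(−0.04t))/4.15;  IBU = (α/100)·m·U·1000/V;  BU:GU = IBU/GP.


U = 1.65·0.000125^(78/1000)·(1−e^(−0.04·40))/4.15 = 0.1574
IBU = (9.1/100)·42·0.1574·1000/18.3 = 32.8771
BU:GU = 32.8771/78

0.4215


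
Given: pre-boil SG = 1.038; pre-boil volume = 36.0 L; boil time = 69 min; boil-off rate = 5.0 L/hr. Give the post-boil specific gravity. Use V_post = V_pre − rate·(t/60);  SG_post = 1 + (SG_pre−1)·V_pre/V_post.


V_post = 36.0 − 5.0·(69/60) = 30.2500
SG_post = 1 + (1.038 − 1)·36.0/30.2500

1.0452


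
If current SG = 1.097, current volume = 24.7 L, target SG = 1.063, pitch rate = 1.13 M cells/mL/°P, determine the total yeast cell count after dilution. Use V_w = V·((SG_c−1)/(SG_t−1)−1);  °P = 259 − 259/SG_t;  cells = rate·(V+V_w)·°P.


V_w = 24.7·((1.097−1)/(1.063−1)−1) = 13.3302
V_final = 24.7 + 13.3302 = 38.0302
°P = 259 − 259/1.063 = 15.3500
cells = 1.13·38.0302·15.3500

659.6501 billion cells


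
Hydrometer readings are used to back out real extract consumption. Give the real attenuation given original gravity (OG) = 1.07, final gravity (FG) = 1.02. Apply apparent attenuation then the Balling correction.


AA = (OG−FG)/(OG−1)·100;  RA = AA·0.8192
AA = (1.07 − 1.02)/(1.07 − 1)·100 = 71.4286
RA = 71.4286·0.8192

58.5143 %


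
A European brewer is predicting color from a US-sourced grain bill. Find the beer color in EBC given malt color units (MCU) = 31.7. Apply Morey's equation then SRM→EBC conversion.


SRM = 1.4922·MCU^0.6859;  EBC = SRM·1.97
SRM = 1.4922·31.7^0.6859 = 15.9736
EBC = 15.9736·1.97

31.4680 EBC


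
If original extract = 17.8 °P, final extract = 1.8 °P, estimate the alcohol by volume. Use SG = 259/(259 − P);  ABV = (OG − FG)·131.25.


OG = 259/(259 − 17.8) = 1.0738
FG = 259/(259 − 1.8) = 1.0070
ABV = (1.0738 − 1.0070)·131.25

8.7674 % ABV


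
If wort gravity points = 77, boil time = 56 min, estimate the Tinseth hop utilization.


U = 1.65·0.000125^(GP/1000) · (1 − e^(−0.04·t))/4.15
bigness = 1.65·0.000125^(77/1000) = 0.8259
boil_factor = (1 − e^(−0.04·56))/4.15 = 0.2153
U = 0.8259 · 0.2153

0.1778


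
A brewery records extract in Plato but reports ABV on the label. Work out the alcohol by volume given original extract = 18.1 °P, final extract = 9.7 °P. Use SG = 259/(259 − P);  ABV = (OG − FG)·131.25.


OG = 259/(259 − 18.1) = 1.0751
FG = 259/(259 − 9.7) = 1.0389
ABV = (1.0751 − 1.0389)·131.25

4.7547 % ABV


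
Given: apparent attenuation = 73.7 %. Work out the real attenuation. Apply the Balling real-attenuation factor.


RA = AA · 0.8192
RA = 73.7 · 0.8192

60.3750 %


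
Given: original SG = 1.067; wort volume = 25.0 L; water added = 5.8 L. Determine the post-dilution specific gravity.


SG_new = 1 + (SG_old − 1)·V_old/(V_old + V_water)
pts = (1.067 − 1)·1000·25.0/(25.0 + 5.8) = 54.3831
SG_new = 1 + 54.3831/1000

1.0544


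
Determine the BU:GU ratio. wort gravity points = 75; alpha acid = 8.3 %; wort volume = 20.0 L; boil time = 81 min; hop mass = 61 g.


U = 1.65·0.000125^(GP/1000)·(1−e^(−0.04t))/4.15;  IBU = (α/100)·m·U·1000/V;  BU:GU = IBU/GP
U = 1.65·0.000125^(75/1000)·(1−e^(−0.04·81))/4.15 = 0.1947
IBU = (8.3/100)·61·0.1947·1000/20.0 = 49.2869
BU:GU = 49.2869/75

0.6572


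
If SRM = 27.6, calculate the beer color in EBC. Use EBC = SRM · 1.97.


EBC = 27.6 · 1.97

54.3720 EBC


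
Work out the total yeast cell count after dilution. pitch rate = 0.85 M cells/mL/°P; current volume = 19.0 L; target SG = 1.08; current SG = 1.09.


V_w = V·((SG_c−1)/(SG_t−1)−1);  °P = 259 − 259/SG_t;  cells = rate·(V+V_w)·°P
V_w = 19.0·((1.09−1)/(1.08−1)−1) = 2.3750
V_final = 19.0 + 2.3750 = 21.3750
°P = 259 − 259/1.08 = 19.1852
cells = 0.85·21.3750·19.1852

348.5708 billion cells


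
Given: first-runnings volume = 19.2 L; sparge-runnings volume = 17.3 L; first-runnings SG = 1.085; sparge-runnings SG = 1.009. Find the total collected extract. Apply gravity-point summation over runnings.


total = Σ (SG_i − 1)·1000·V_i
first = (1.085 − 1)·1000·19.2 = 1632.0000
sparge = (1.009 − 1)·1000·17.3 = 155.7000
total = 1632.0000 + 155.7000

1787.7000 gravity·L


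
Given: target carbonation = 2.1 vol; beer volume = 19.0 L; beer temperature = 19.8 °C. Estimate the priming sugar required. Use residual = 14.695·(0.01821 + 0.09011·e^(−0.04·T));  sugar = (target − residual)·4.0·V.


residual = 14.695·(0.01821 + 0.09011·e^(−0.04·19.8)) = 0.8674
sugar = (2.1 − 0.8674)·4.0·19.0

93.6805 g


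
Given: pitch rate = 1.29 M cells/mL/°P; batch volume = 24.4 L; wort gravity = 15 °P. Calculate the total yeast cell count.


cells (billions) = rate · V_L · °P
cells = 1.29 · 24.4 · 15

472.1400 billion cells


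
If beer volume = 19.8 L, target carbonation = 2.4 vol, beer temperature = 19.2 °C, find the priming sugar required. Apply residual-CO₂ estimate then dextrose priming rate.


residual = 14.695·(0.01821 + 0.09011·e^(−0.04·T));  sugar = (target − residual)·4.0·V
residual = 14.695·(0.01821 + 0.09011·e^(−0.04·19.2)) = 0.8819
sugar = (2.4 − 0.8819)·4.0·19.8

120.2312 g


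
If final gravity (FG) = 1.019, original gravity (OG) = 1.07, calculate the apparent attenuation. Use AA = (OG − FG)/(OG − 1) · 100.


AA = (1.07 − 1.019)/(1.07 − 1) · 100

72.8571 %


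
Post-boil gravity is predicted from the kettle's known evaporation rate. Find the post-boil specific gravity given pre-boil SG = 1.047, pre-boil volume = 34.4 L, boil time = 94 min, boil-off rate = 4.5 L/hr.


V_post = V_pre − rate·(t/60);  SG_post = 1 + (SG_pre−1)·V_pre/V_post
V_post = 34.4 − 4.5·(94/60) = 27.3500
SG_post = 1 + (1.047 − 1)·34.4/27.3500

1.0591


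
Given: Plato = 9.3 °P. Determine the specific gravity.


SG = 259/(259 − P)
SG = 259/(259 − 9.3)

1.0372


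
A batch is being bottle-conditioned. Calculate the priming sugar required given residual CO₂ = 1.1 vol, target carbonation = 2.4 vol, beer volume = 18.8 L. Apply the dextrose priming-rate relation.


sugar = (target − residual)·4.0·V
sugar = (2.4 − 1.1)·4.0·18.8

97.7600 g


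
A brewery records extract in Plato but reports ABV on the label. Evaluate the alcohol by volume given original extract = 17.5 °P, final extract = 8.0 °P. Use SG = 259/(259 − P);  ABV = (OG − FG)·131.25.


OG = 259/(259 − 17.5) = 1.0725
FG = 259/(259 − 8.0) = 1.0319
ABV = (1.0725 − 1.0319)·131.25

5.3276 % ABV


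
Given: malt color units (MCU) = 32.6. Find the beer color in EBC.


SRM = 1.4922·MCU^0.6859;  EBC = SRM·1.97
SRM = 1.4922·32.6^0.6859 = 16.2833
EBC = 16.2833·1.97

32.0781 EBC


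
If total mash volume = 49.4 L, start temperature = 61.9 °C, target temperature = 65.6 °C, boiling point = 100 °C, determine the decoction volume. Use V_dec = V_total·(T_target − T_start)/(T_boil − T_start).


V_dec = 49.4·(65.6 − 61.9)/(100 − 61.9)

4.7974 L


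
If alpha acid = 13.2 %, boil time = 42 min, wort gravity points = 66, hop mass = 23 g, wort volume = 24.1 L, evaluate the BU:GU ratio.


U = 1.65·0.000125^(GP/1000)·(1−e^(−0.04t))/4.15;  IBU = (α/100)·m·U·1000/V;  BU:GU = IBU/GP
U = 1.65·0.000125^(66/1000)·(1−e^(−0.04·42))/4.15 = 0.1788
IBU = (13.2/100)·23·0.1788·1000/24.1 = 22.5186
BU:GU = 22.5186/66

0.3412


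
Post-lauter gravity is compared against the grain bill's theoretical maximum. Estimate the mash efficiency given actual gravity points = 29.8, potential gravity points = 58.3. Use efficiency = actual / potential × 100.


efficiency = 29.8 / 58.3 × 100

51.1149 %


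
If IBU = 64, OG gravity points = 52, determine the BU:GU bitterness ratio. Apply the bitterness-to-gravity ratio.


BU:GU = IBU / OG_points
BU:GU = 64 / 52

1.2308


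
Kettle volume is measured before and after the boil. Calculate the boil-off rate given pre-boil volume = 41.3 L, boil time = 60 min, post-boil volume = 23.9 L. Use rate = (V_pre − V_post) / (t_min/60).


rate = (41.3 − 23.9) / (60/60)

17.4000 L/hr


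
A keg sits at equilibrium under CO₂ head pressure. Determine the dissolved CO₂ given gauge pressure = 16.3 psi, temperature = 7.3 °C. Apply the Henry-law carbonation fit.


vols = (P + 14.695)·(0.01821 + 0.09011·e^(−0.04·T))
vols = (16.3 + 14.695)·(0.01821 + 0.09011·e^(−0.04·7.3))

2.6501 volumes


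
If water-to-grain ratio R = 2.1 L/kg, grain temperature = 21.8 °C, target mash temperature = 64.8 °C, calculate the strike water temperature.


T_strike = (0.41/R)·(T_mash − T_grain) + T_mash
T_strike = (0.41/2.1)·(64.8 − 21.8) + 64.8

73.1952 °C


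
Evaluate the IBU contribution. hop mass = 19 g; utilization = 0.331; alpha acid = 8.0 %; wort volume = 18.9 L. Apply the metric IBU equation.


IBU = (α/100)·mass·U·1000 / V
IBU = (8.0/100)·19·0.331·1000 / 18.9

26.6201 IBU


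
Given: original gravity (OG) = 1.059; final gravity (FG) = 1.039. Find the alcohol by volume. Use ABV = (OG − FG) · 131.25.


ABV = (1.059 − 1.039) · 131.25

2.6250 % ABV


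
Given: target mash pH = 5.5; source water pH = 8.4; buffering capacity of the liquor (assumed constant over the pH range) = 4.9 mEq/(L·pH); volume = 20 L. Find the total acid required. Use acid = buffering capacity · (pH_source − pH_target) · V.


acid = 4.9 · (8.4 − 5.5) · 20

284.2000 mEq


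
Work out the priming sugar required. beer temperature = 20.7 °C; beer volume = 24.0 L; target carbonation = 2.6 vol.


residual = 14.695·(0.01821 + 0.09011·e^(−0.04·T));  sugar = (target − residual)·4.0·V
residual = 14.695·(0.01821 + 0.09011·e^(−0.04·20.7)) = 0.8462
sugar = (2.6 − 0.8462)·4.0·24.0

168.3692 g


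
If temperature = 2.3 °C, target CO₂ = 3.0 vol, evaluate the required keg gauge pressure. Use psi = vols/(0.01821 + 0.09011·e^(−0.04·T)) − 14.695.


psi = 3.0/(0.01821 + 0.09011·e^(−0.04·2.3)) − 14.695

15.1855 psi


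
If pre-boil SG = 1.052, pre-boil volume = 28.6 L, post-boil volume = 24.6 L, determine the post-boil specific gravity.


SG_post = 1 + (SG_pre − 1)·V_pre/V_post
pts_pre = (1.052 − 1)·1000 = 52.0000
pts_post = 52.0000·28.6/24.6 = 60.4553
SG_post = 1 + 60.4553/1000

1.0605


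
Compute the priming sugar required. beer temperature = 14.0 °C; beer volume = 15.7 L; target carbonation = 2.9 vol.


residual = 14.695·(0.01821 + 0.09011·e^(−0.04·T));  sugar = (target − residual)·4.0·V
residual = 14.695·(0.01821 + 0.09011·e^(−0.04·14.0)) = 1.0240
sugar = (2.9 − 1.0240)·4.0·15.7

117.8146 g


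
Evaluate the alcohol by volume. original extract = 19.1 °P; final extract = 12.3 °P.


SG = 259/(259 − P);  ABV = (OG − FG)·131.25
OG = 259/(259 − 19.1) = 1.0796
FG = 259/(259 − 12.3) = 1.0499
ABV = (1.0796 − 1.0499)·131.25

3.9058 % ABV


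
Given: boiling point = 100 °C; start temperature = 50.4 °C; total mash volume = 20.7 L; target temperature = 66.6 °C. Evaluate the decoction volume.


V_dec = V_total·(T_target − T_start)/(T_boil − T_start)
V_dec = 20.7·(66.6 − 50.4)/(100 − 50.4)

6.7609 L


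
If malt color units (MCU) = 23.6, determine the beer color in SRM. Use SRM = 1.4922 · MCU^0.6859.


SRM = 1.4922 · 23.6^0.6859

13.0469 SRM


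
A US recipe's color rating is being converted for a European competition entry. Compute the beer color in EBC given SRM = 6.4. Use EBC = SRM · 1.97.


EBC = 6.4 · 1.97

12.6080 EBC


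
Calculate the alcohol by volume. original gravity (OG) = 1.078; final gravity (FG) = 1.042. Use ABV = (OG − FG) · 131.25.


ABV = (1.078 − 1.042) · 131.25

4.7250 % ABV


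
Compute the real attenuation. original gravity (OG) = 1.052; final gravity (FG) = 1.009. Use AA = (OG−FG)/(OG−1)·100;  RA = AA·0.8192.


AA = (1.052 − 1.009)/(1.052 − 1)·100 = 82.6923
RA = 82.6923·0.8192

67.7415 %


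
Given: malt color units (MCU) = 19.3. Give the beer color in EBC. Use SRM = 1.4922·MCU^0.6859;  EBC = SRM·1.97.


SRM = 1.4922·19.3^0.6859 = 11.3656
EBC = 11.3656·1.97

22.3902 EBC


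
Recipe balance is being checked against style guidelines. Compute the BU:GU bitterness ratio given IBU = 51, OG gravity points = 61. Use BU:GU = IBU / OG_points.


BU:GU = 51 / 61

0.8361


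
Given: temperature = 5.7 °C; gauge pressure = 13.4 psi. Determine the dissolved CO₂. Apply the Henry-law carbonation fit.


vols = (P + 14.695)·(0.01821 + 0.09011·e^(−0.04·T))
vols = (13.4 + 14.695)·(0.01821 + 0.09011·e^(−0.04·5.7))

2.5271 volumes


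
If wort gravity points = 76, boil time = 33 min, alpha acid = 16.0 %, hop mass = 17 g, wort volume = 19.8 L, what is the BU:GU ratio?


U = 1.65·0.000125^(GP/1000)·(1−e^(−0.04t))/4.15;  IBU = (α/100)·m·U·1000/V;  BU:GU = IBU/GP
U = 1.65·0.000125^(76/1000)·(1−e^(−0.04·33))/4.15 = 0.1472
IBU = (16.0/100)·17·0.1472·1000/19.8 = 20.2175
BU:GU = 20.2175/76

0.2660


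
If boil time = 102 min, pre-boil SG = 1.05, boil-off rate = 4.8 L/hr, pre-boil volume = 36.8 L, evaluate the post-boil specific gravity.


V_post = V_pre − rate·(t/60);  SG_post = 1 + (SG_pre−1)·V_pre/V_post
V_post = 36.8 − 4.8·(102/60) = 28.6400
SG_post = 1 + (1.05 − 1)·36.8/28.6400

1.0642


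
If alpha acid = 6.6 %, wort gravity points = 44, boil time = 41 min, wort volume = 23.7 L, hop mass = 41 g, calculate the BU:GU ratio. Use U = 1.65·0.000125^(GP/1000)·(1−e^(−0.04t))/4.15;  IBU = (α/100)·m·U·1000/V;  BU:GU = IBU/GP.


U = 1.65·0.000125^(44/1000)·(1−e^(−0.04·41))/4.15 = 0.2158
IBU = (6.6/100)·41·0.2158·1000/23.7 = 24.6391
BU:GU = 24.6391/44

0.5600


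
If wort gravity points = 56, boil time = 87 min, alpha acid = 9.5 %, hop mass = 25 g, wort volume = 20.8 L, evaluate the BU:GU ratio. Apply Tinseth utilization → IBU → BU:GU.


U = 1.65·0.000125^(GP/1000)·(1−e^(−0.04t))/4.15;  IBU = (α/100)·m·U·1000/V;  BU:GU = IBU/GP
U = 1.65·0.000125^(56/1000)·(1−e^(−0.04·87))/4.15 = 0.2330
IBU = (9.5/100)·25·0.2330·1000/20.8 = 26.5995
BU:GU = 26.5995/56

0.4750


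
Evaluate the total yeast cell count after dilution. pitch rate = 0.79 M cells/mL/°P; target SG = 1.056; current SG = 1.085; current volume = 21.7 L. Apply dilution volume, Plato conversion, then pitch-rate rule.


V_w = V·((SG_c−1)/(SG_t−1)−1);  °P = 259 − 259/SG_t;  cells = rate·(V+V_w)·°P
V_w = 21.7·((1.085−1)/(1.056−1)−1) = 11.2375
V_final = 21.7 + 11.2375 = 32.9375
°P = 259 − 259/1.056 = 13.7348
cells = 0.79·32.9375·13.7348

357.3893 billion cells


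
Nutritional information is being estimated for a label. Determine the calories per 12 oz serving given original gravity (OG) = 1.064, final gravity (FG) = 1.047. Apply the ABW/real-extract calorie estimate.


ABW = (OG−FG)·131.25·0.79/FG;  °P = 259 − 259/SG (for OG→OE and FG→AE);  RE = 0.1808·OE + 0.8192·AE;  Cal = (6.9·ABW + 4·(RE−0.1))·FG·3.55
ABW = (1.064 − 1.047)·131.25·0.79/1.047 = 1.6836
OE = 259 − 259/1.064 = 15.5789 °P
AE = 259 − 259/1.047 = 11.6266 °P
RE = 0.1808·15.5789 + 0.8192·11.6266 = 12.3411 °P
Cal = (6.9·1.6836 + 4·(12.3411−0.1))·1.047·3.55

225.1710 kcal


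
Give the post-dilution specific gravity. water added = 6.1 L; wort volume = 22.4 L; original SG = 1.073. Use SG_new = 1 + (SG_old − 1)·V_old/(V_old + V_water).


pts = (1.073 − 1)·1000·22.4/(22.4 + 6.1) = 57.3754
SG_new = 1 + 57.3754/1000

1.0574


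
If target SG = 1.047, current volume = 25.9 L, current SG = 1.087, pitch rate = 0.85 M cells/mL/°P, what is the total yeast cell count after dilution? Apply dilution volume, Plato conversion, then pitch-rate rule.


V_w = V·((SG_c−1)/(SG_t−1)−1);  °P = 259 − 259/SG_t;  cells = rate·(V+V_w)·°P
V_w = 25.9·((1.087−1)/(1.047−1)−1) = 22.0426
V_final = 25.9 + 22.0426 = 47.9426
°P = 259 − 259/1.047 = 11.6266
cells = 0.85·47.9426·11.6266

473.7956 billion cells


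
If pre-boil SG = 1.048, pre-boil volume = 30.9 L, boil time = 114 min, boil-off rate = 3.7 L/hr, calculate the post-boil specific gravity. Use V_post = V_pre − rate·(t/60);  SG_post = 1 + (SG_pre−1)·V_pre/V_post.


V_post = 30.9 − 3.7·(114/60) = 23.8700
SG_post = 1 + (1.048 − 1)·30.9/23.8700

1.0621


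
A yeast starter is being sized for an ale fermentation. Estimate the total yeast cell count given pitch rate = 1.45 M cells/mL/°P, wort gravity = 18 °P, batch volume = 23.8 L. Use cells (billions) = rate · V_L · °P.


cells = 1.45 · 23.8 · 18

621.1800 billion cells


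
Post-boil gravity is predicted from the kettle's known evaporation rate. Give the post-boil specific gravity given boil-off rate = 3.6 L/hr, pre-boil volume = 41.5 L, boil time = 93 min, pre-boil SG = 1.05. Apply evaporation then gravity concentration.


V_post = V_pre − rate·(t/60);  SG_post = 1 + (SG_pre−1)·V_pre/V_post
V_post = 41.5 − 3.6·(93/60) = 35.9200
SG_post = 1 + (1.05 − 1)·41.5/35.9200

1.0578


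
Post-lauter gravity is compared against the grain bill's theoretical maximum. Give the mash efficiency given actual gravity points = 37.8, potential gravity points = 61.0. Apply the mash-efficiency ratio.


efficiency = actual / potential × 100
efficiency = 37.8 / 61.0 × 100

61.9672 %


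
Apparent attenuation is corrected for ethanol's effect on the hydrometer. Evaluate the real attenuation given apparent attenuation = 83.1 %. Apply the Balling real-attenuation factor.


RA = AA · 0.8192
RA = 83.1 · 0.8192

68.0755 %


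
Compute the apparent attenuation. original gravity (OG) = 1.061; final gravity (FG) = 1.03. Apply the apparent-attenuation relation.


AA = (OG − FG)/(OG − 1) · 100
AA = (1.061 − 1.03)/(1.061 − 1) · 100

50.8197 %


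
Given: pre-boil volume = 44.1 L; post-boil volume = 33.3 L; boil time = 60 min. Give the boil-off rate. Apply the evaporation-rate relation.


rate = (V_pre − V_post) / (t_min/60)
rate = (44.1 − 33.3) / (60/60)

10.8000 L/hr


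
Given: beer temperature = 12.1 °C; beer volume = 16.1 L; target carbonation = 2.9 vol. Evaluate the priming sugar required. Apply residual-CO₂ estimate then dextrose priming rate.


residual = 14.695·(0.01821 + 0.09011·e^(−0.04·T));  sugar = (target − residual)·4.0·V
residual = 14.695·(0.01821 + 0.09011·e^(−0.04·12.1)) = 1.0837
sugar = (2.9 − 1.0837)·4.0·16.1

116.9699 g


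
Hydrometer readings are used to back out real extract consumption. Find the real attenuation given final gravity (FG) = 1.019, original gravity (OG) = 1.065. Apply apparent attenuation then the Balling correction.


AA = (OG−FG)/(OG−1)·100;  RA = AA·0.8192
AA = (1.065 − 1.019)/(1.065 − 1)·100 = 70.7692
RA = 70.7692·0.8192

57.9742 %


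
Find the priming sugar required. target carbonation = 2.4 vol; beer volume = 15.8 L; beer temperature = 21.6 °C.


residual = 14.695·(0.01821 + 0.09011·e^(−0.04·T));  sugar = (target − residual)·4.0·V
residual = 14.695·(0.01821 + 0.09011·e^(−0.04·21.6)) = 0.8257
sugar = (2.4 − 0.8257)·4.0·15.8

99.4960 g


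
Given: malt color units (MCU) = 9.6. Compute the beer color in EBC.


SRM = 1.4922·MCU^0.6859;  EBC = SRM·1.97
SRM = 1.4922·9.6^0.6859 = 7.0399
EBC = 7.0399·1.97

13.8686 EBC


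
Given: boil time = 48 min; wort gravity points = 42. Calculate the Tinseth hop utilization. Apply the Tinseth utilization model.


U = 1.65·0.000125^(GP/1000) · (1 − e^(−0.04·t))/4.15
bigness = 1.65·0.000125^(42/1000) = 1.1312
boil_factor = (1 − e^(−0.04·48))/4.15 = 0.2056
U = 1.1312 · 0.2056

0.2326


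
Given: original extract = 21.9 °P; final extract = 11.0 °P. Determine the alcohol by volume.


SG = 259/(259 − P);  ABV = (OG − FG)·131.25
OG = 259/(259 − 21.9) = 1.0924
FG = 259/(259 − 11.0) = 1.0444
ABV = (1.0924 − 1.0444)·131.25

6.3015 % ABV


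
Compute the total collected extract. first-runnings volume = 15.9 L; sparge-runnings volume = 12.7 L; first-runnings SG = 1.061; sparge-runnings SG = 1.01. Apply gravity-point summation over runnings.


total = Σ (SG_i − 1)·1000·V_i
first = (1.061 − 1)·1000·15.9 = 969.9000
sparge = (1.01 − 1)·1000·12.7 = 127.0000
total = 969.9000 + 127.0000

1096.9000 gravity·L


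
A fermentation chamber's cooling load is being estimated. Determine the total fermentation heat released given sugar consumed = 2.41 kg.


Q = m_sugar · 590 kJ/kg
Q = 2.41 · 590

1421.9000 kJ


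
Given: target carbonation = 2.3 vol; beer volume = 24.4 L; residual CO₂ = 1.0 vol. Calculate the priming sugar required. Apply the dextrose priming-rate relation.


sugar = (target − residual)·4.0·V
sugar = (2.3 − 1.0)·4.0·24.4

126.8800 g


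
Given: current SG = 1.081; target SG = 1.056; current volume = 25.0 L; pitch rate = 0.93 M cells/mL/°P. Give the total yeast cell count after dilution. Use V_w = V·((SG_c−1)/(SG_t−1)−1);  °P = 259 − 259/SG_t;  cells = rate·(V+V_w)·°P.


V_w = 25.0·((1.081−1)/(1.056−1)−1) = 11.1607
V_final = 25.0 + 11.1607 = 36.1607
°P = 259 − 259/1.056 = 13.7348
cells = 0.93·36.1607·13.7348

461.8956 billion cells


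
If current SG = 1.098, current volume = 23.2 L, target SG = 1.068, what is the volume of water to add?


V_water = V·((SG_curr − 1)/(SG_target − 1) − 1)
V_water = 23.2·((1.098 − 1)/(1.068 − 1) − 1)

10.2353 L


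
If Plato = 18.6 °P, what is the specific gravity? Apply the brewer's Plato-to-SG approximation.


SG = 259/(259 − P)
SG = 259/(259 − 18.6)

1.0774


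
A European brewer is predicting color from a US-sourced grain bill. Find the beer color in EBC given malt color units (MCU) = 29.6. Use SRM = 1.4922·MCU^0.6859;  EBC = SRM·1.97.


SRM = 1.4922·29.6^0.6859 = 15.2400
EBC = 15.2400·1.97

30.0229 EBC


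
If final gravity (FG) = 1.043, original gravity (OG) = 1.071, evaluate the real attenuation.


AA = (OG−FG)/(OG−1)·100;  RA = AA·0.8192
AA = (1.071 − 1.043)/(1.071 − 1)·100 = 39.4366
RA = 39.4366·0.8192

32.3065 %


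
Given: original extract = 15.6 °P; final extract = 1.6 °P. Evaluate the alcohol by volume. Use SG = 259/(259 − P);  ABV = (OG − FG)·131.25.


OG = 259/(259 − 15.6) = 1.0641
FG = 259/(259 − 1.6) = 1.0062
ABV = (1.0641 − 1.0062)·131.25

7.5962 % ABV


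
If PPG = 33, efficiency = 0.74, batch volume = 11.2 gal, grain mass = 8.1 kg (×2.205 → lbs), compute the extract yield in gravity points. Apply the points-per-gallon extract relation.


points = lbs × PPG × eff / vol
lbs = 8.1 × 2.205 = 17.8605
points = 17.8605 × 33 × 0.74 / 11.2

38.9423 points


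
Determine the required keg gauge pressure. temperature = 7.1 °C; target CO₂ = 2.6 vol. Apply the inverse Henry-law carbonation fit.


psi = vols/(0.01821 + 0.09011·e^(−0.04·T)) − 14.695
psi = 2.6/(0.01821 + 0.09011·e^(−0.04·7.1)) − 14.695

15.5229 psi


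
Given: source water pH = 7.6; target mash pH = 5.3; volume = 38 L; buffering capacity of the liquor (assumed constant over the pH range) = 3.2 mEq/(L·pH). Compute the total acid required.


acid = buffering capacity · (pH_source − pH_target) · V
acid = 3.2 · (7.6 − 5.3) · 38

279.6800 mEq


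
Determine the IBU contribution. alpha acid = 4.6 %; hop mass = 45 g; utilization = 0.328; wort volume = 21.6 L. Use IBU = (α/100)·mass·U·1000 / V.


IBU = (4.6/100)·45·0.328·1000 / 21.6

31.4333 IBU


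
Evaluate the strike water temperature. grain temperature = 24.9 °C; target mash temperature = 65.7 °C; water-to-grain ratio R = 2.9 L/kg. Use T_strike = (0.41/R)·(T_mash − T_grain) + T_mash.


T_strike = (0.41/2.9)·(65.7 − 24.9) + 65.7

71.4683 °C


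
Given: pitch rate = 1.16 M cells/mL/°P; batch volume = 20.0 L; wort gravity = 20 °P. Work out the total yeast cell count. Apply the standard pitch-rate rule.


cells (billions) = rate · V_L · °P
cells = 1.16 · 20.0 · 20

464.0000 billion cells


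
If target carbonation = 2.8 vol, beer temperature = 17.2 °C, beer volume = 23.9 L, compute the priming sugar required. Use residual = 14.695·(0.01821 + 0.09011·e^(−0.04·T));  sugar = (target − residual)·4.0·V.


residual = 14.695·(0.01821 + 0.09011·e^(−0.04·17.2)) = 0.9331
sugar = (2.8 − 0.9331)·4.0·23.9

178.4760 g


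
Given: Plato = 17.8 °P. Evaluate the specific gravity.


SG = 259/(259 − P)
SG = 259/(259 − 17.8)

1.0738


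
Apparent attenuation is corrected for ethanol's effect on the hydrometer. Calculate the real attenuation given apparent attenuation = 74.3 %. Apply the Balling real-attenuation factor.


RA = AA · 0.8192
RA = 74.3 · 0.8192

60.8666 %


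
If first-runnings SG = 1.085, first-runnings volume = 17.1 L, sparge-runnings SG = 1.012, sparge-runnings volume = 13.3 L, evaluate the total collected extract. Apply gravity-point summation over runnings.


total = Σ (SG_i − 1)·1000·V_i
first = (1.085 − 1)·1000·17.1 = 1453.5000
sparge = (1.012 − 1)·1000·13.3 = 159.6000
total = 1453.5000 + 159.6000

1613.1000 gravity·L


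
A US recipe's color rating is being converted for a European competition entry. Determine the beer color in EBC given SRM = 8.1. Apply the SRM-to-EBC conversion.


EBC = SRM · 1.97
EBC = 8.1 · 1.97

15.9570 EBC


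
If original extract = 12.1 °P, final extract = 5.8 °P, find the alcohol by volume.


SG = 259/(259 − P);  ABV = (OG − FG)·131.25
OG = 259/(259 − 12.1) = 1.0490
FG = 259/(259 − 5.8) = 1.0229
ABV = (1.0490 − 1.0229)·131.25

3.4257 % ABV


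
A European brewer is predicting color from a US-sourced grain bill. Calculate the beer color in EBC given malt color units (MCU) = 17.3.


SRM = 1.4922·MCU^0.6859;  EBC = SRM·1.97
SRM = 1.4922·17.3^0.6859 = 10.5439
EBC = 10.5439·1.97

20.7716 EBC


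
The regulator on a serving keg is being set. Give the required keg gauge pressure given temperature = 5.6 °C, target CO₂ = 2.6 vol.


psi = vols/(0.01821 + 0.09011·e^(−0.04·T)) − 14.695
psi = 2.6/(0.01821 + 0.09011·e^(−0.04·5.6)) − 14.695

14.1182 psi


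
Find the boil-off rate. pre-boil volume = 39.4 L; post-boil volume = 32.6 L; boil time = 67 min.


rate = (V_pre − V_post) / (t_min/60)
rate = (39.4 − 32.6) / (67/60)

6.0896 L/hr


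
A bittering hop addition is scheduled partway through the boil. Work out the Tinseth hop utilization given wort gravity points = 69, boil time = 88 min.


U = 1.65·0.000125^(GP/1000) · (1 − e^(−0.04·t))/4.15
bigness = 1.65·0.000125^(69/1000) = 0.8875
boil_factor = (1 − e^(−0.04·88))/4.15 = 0.2338
U = 0.8875 · 0.2338

0.2075


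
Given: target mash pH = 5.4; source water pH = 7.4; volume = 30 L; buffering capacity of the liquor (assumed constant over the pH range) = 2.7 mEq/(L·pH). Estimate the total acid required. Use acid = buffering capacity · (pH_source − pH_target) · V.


acid = 2.7 · (7.4 − 5.4) · 30

162.0000 mEq


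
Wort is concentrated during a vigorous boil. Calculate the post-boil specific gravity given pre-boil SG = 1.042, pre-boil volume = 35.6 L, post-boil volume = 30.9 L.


SG_post = 1 + (SG_pre − 1)·V_pre/V_post
pts_pre = (1.042 − 1)·1000 = 42.0000
pts_post = 42.0000·35.6/30.9 = 48.3883
SG_post = 1 + 48.3883/1000

1.0484


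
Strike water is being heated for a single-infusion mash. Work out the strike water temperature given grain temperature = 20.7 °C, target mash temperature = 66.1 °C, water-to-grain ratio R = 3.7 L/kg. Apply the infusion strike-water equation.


T_strike = (0.41/R)·(T_mash − T_grain) + T_mash
T_strike = (0.41/3.7)·(66.1 − 20.7) + 66.1

71.1308 °C


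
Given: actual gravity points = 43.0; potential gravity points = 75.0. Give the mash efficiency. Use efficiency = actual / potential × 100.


efficiency = 43.0 / 75.0 × 100

57.3333 %


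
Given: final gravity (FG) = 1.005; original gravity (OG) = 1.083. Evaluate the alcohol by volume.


ABV = (OG − FG) · 131.25
ABV = (1.083 − 1.005) · 131.25

10.2375 % ABV


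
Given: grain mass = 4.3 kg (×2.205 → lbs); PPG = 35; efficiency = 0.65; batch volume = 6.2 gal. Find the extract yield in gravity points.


points = lbs × PPG × eff / vol
lbs = 4.3 × 2.205 = 9.4815
points = 9.4815 × 35 × 0.65 / 6.2

34.7910 points


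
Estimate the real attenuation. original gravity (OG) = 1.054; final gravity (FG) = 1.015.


AA = (OG−FG)/(OG−1)·100;  RA = AA·0.8192
AA = (1.054 − 1.015)/(1.054 − 1)·100 = 72.2222
RA = 72.2222·0.8192

59.1644 %
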